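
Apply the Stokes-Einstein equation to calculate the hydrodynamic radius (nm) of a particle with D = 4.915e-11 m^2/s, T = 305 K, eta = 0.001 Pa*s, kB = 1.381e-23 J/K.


Stokes-Einstein: R = kB*T / (6*pi*eta*D)
R = 1.381e-23 * 305 / (6 * pi * 0.001 * 4.915e-11)
R = 4.54641e-09 m = 4.55 nm

4.55


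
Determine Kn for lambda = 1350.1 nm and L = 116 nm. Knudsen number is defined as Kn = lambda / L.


Knudsen number Kn = lambda / L
Kn = 1350.1 / 116
Kn = 11.6388

11.6388


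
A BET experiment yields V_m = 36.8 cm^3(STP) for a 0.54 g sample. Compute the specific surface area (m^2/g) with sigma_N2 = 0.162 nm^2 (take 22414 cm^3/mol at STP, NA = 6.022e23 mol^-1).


Number of moles in monolayer = V_m / 22414 = 36.8 / 22414 = 0.00164183
Number of molecules = moles * NA = 0.00164183 * 6.022e23
SA = molecules * sigma / mass
SA = (36.8 / 22414) * 6.022e23 * 0.162e-18 / 0.54
SA = 296.6 m^2/g

296.6


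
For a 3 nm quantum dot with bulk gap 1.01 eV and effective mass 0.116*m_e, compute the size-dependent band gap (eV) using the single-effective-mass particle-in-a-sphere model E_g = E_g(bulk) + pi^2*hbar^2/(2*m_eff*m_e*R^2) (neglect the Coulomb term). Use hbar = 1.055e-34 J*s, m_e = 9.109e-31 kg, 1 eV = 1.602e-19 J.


Radius R = 3/2 nm = 1.5e-09 m
Confinement energy dE = pi^2 * hbar^2 / (2 * m_eff * m_e * R^2)
dE = pi^2 * (1.055e-34)^2 / (2 * 0.116 * 9.109e-31 * (1.5e-09)^2) J, divided by 1.602e-19 J/eV
dE = 1.4421 eV
Total band gap = E_g(bulk) + dE = 1.01 + 1.4421 = 2.4521 eV

2.4521


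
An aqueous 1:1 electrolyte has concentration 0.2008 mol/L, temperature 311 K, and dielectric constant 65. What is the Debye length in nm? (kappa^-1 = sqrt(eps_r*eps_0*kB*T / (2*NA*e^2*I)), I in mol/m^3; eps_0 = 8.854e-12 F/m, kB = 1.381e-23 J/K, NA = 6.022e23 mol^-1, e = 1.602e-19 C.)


Ionic strength I = 0.2008 * 1^2 * 1000 = 200.8 mol/m^3
kappa^-1 = sqrt(65 * 8.854e-12 * 1.381e-23 * 311 / (2 * 6.022e23 * (1.602e-19)^2 * 200.8))
kappa^-1 = 0.631 nm

0.631


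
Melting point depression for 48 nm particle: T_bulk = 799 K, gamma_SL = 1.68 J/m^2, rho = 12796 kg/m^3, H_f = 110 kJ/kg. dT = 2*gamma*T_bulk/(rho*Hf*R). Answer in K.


Radius R = 48/2 = 24 nm = 2.4e-08 m
Convert H_f = 110 kJ/kg = 110000 J/kg
dT = 2 * gamma_SL * T_bulk / (rho * H_f * R)
dT = 2 * 1.68 * 799 / (12796 * 110000 * 2.4e-08)
dT = 79.5 K

79.5


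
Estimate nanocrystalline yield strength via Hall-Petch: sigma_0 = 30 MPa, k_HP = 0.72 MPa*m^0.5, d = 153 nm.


d = 153 nm = 1.53e-07 m
sqrt(d) = 0.0003911521
Hall-Petch contribution = k / sqrt(d) = 0.72 / 0.0003911521 = 1840.7 MPa
sigma = sigma_0 + k/sqrt(d) = 30 + 1840.7 = 1870.7 MPa

1870.7


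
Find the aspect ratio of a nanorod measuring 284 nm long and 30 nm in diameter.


Aspect ratio AR = length / diameter
AR = 284 / 30
AR = 9.47

9.47


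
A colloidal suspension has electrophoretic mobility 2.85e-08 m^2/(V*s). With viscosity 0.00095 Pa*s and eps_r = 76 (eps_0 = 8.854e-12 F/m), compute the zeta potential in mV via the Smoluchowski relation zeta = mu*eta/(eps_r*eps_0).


Smoluchowski equation: zeta = mu * eta / (eps_r * eps_0)
zeta = 2.85e-08 * 0.00095 / (76 * 8.854e-12)
zeta = 0.040236 V = 40.24 mV

40.24


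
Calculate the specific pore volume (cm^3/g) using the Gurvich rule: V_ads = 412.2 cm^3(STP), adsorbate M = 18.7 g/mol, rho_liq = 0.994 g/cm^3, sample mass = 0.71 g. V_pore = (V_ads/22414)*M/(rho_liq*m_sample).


Moles adsorbed n = V_ads / 22414 = 412.2 / 22414 = 1.839029e-02 mol
Liquid volume V_liq = n * M / rho_liq = 1.839029e-02 * 18.7 / 0.994 = 0.34597 cm^3
Specific pore volume V_pore = V_liq / m_sample = 0.34597 / 0.71
V_pore = 0.4873 cm^3/g

0.4873


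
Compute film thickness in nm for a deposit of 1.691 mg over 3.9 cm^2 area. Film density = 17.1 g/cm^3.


Convert: m = 1.691 mg = 1.6910e-06 kg, A = 3.9 cm^2 = 3.9000e-04 m^2, rho = 17.1 g/cm^3 = 17100 kg/m^3
t = m / (A * rho)
t = 1.6910e-06 / (3.9000e-04 * 17100)
t = 2.5356e-07 m = 253.6 nm

253.6


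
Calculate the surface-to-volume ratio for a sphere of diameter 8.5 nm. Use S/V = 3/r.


Radius r = 8.5/2 = 4.25 nm
S/V = 3 / r = 3 / 4.25
S/V = 0.7059 nm^-1

0.7059


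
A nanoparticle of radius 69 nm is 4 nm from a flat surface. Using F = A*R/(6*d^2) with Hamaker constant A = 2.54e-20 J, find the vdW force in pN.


Convert to SI: R = 69 nm = 6.9e-08 m, d = 4 nm = 4e-09 m
F = A * R / (6 * d^2)
F = 2.54e-20 * 6.9e-08 / (6 * (4e-09)^2)
F = 1.82563e-11 N = 18.256 pN

18.256


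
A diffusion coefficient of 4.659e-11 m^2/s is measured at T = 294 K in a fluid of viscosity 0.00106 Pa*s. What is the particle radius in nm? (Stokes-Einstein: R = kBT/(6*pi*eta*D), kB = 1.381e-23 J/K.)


Stokes-Einstein: R = kB*T / (6*pi*eta*D)
R = 1.381e-23 * 294 / (6 * pi * 0.00106 * 4.659e-11)
R = 4.36155e-09 m = 4.36 nm

4.36


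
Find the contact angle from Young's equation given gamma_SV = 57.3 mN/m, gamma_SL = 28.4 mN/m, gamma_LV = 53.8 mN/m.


cos(theta) = (gamma_SV - gamma_SL) / gamma_LV
cos(theta) = (57.3 - 28.4) / 53.8
cos(theta) = 0.537175
theta = arccos(0.537175) = 57.51 degrees

57.51


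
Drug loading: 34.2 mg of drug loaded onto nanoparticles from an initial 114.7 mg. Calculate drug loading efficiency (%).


Drug loading efficiency = (drug loaded / drug initial) * 100
DLE = 34.2 / 114.7 * 100
DLE = 0.2982 * 100
DLE = 29.82%

29.82


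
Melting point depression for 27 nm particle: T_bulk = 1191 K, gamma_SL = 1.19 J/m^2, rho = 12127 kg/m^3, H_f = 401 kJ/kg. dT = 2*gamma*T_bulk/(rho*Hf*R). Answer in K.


Radius R = 27/2 = 13.5 nm = 1.35e-08 m
Convert H_f = 401 kJ/kg = 401000 J/kg
dT = 2 * gamma_SL * T_bulk / (rho * H_f * R)
dT = 2 * 1.19 * 1191 / (12127 * 401000 * 1.35e-08)
dT = 43.2 K

43.2


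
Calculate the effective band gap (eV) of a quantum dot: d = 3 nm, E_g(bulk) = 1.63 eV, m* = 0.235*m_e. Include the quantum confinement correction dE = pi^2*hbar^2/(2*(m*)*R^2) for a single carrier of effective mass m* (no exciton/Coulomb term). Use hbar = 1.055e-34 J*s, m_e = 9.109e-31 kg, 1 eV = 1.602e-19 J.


Radius R = 3/2 nm = 1.5e-09 m
Confinement energy dE = pi^2 * hbar^2 / (2 * m_eff * m_e * R^2)
dE = pi^2 * (1.055e-34)^2 / (2 * 0.235 * 9.109e-31 * (1.5e-09)^2) J, divided by 1.602e-19 J/eV
dE = 0.7119 eV
Total band gap = E_g(bulk) + dE = 1.63 + 0.7119 = 2.3419 eV

2.3419


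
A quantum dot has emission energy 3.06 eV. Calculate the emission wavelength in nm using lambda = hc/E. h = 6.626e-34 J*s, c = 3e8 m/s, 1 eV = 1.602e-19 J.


Convert energy: E = 3.06 eV = 3.06 * 1.602e-19 = 4.90212e-19 J
lambda = h*c / E = 6.626e-34 * 3e8 / 4.90212e-19
lambda = 4.05498e-07 m = 405.5 nm

405.5


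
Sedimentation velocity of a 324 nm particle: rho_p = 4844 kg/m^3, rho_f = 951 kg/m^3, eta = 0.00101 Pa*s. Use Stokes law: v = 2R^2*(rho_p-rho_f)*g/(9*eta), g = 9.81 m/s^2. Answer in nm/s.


Radius R = 324/2 nm = 1.62e-07 m
Density difference = 4844 - 951 = 3893 kg/m^3
v = 2 * R^2 * (rho_p - rho_f) * g / (9 * eta)
v = 2 * (1.62e-07)^2 * 3893 * 9.81 / (9 * 0.00101)
v = 2.20521e-07 m/s = 220.5208 nm/s

220.5208


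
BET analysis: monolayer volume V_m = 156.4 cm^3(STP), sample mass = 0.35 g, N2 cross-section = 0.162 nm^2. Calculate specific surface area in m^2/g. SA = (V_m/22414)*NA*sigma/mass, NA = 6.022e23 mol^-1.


Number of moles in monolayer = V_m / 22414 = 156.4 / 22414 = 0.00697778
Number of molecules = moles * NA = 0.00697778 * 6.022e23
SA = molecules * sigma / mass
SA = (156.4 / 22414) * 6.022e23 * 0.162e-18 / 0.35
SA = 1944.9 m^2/g

1944.9


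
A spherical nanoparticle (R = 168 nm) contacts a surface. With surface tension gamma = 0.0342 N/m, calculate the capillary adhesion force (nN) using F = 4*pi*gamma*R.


Convert radius: R = 168 nm = 1.68e-07 m
F = 4 * pi * gamma * R
F = 4 * pi * 0.0342 * 1.68e-07
F = 7.22013e-08 N = 72.2013 nN

72.2013


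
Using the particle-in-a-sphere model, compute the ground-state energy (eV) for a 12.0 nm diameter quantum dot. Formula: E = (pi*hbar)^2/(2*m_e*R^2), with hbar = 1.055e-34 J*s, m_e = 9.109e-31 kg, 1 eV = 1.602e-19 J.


Radius R = 12.0/2 = 6 nm = 6e-09 m
E = (pi * 1.055e-34)^2 / (2 * 9.109e-31 * (6e-09)^2)
E(J) = 1.67495e-21
E = E(J) / 1.602e-19 = 0.0105 eV

0.0105


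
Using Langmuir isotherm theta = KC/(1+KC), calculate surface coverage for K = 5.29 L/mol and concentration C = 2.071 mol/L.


Langmuir isotherm: theta = K*C / (1 + K*C)
K*C = 5.29 * 2.071 = 10.95559
theta = 10.95559 / (1 + 10.95559) = 10.95559 / 11.95559
theta = 0.9164

0.9164


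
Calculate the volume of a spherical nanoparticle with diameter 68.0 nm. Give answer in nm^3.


Radius r = 68.0/2 = 34 nm
Volume V = (4/3) * pi * r^3
V = (4/3) * pi * (34)^3
V = 164636.21 nm^3

164636.21


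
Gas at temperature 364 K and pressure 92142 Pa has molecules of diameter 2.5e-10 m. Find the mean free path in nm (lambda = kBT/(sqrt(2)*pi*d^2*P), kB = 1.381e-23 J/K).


Mean free path: lambda = kB*T / (sqrt(2) * pi * d^2 * P)
lambda = 1.381e-23 * 364 / (sqrt(2) * pi * (2.5e-10)^2 * 92142)
lambda = 1.96468e-07 m
lambda = 196.47 nm

196.47


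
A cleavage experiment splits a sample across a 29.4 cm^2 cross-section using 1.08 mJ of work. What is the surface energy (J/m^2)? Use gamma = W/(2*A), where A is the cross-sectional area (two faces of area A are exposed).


Convert: A = 29.4 cm^2 = 0.00294 m^2, W = 1.08 mJ = 0.00108 J
Cleaving exposes two faces of area A, so total new surface = 2*A and gamma = W / (2*A)
gamma = 0.00108 / (2 * 0.00294)
gamma = 0.184 J/m^2

0.184


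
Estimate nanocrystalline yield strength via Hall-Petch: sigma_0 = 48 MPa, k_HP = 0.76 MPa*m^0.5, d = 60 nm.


d = 60 nm = 6e-08 m
sqrt(d) = 0.000244949
Hall-Petch contribution = k / sqrt(d) = 0.76 / 0.000244949 = 3102.7 MPa
sigma = sigma_0 + k/sqrt(d) = 48 + 3102.7 = 3150.7 MPa

3150.7


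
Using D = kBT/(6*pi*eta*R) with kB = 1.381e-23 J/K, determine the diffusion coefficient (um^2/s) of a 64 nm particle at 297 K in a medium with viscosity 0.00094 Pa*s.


Radius R = 64/2 = 32 nm = 3.2e-08 m
D = kB*T / (6*pi*eta*R)
D = 1.381e-23 * 297 / (6 * pi * 0.00094 * 3.2e-08)
D = 7.23388e-12 m^2/s = 7.234 um^2/s

7.234


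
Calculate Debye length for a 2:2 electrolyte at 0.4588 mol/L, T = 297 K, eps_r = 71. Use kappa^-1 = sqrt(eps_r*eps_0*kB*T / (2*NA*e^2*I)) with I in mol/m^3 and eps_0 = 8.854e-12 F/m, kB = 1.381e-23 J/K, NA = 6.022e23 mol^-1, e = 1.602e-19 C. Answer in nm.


Ionic strength I = 0.4588 * 2^2 * 1000 = 1835.2 mol/m^3
kappa^-1 = sqrt(71 * 8.854e-12 * 1.381e-23 * 297 / (2 * 6.022e23 * (1.602e-19)^2 * 1835.2))
kappa^-1 = 0.213 nm

0.213


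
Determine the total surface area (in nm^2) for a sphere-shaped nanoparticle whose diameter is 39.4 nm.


Radius r = 39.4/2 = 19.7 nm
Surface area SA = 4 * pi * r^2
SA = 4 * pi * (19.7)^2
SA = 4876.88 nm^2

4876.88


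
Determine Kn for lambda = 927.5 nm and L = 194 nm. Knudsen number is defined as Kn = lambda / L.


Knudsen number Kn = lambda / L
Kn = 927.5 / 194
Kn = 4.7809

4.7809


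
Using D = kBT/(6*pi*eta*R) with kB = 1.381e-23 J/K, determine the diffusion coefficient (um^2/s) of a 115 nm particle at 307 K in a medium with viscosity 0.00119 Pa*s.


Radius R = 115/2 = 57.5 nm = 5.75e-08 m
D = kB*T / (6*pi*eta*R)
D = 1.381e-23 * 307 / (6 * pi * 0.00119 * 5.75e-08)
D = 3.28712e-12 m^2/s = 3.287 um^2/s

3.287


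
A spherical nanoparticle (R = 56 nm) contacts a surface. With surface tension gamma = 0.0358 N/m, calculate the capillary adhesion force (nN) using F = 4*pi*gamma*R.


Convert radius: R = 56 nm = 5.6e-08 m
F = 4 * pi * gamma * R
F = 4 * pi * 0.0358 * 5.6e-08
F = 2.51931e-08 N = 25.1931 nN

25.1931


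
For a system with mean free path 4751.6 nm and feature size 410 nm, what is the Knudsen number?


Knudsen number Kn = lambda / L
Kn = 4751.6 / 410
Kn = 11.5893

11.5893


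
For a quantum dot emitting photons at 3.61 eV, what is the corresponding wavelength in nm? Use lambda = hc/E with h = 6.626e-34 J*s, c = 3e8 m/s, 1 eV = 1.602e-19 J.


Convert energy: E = 3.61 eV = 3.61 * 1.602e-19 = 5.78322e-19 J
lambda = h*c / E = 6.626e-34 * 3e8 / 5.78322e-19
lambda = 3.43719e-07 m = 343.7 nm

343.7


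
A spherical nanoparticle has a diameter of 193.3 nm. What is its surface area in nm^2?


Radius r = 193.3/2 = 96.65 nm
Surface area SA = 4 * pi * r^2
SA = 4 * pi * (96.65)^2
SA = 117385.26 nm^2

117385.26


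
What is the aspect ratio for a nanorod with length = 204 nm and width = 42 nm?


Aspect ratio AR = length / diameter
AR = 204 / 42
AR = 4.86

4.86


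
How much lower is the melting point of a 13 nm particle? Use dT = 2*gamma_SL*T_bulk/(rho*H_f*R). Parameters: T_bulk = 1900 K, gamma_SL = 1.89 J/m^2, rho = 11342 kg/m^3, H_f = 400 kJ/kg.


Radius R = 13/2 = 6.5 nm = 6.5e-09 m
Convert H_f = 400 kJ/kg = 400000 J/kg
dT = 2 * gamma_SL * T_bulk / (rho * H_f * R)
dT = 2 * 1.89 * 1900 / (11342 * 400000 * 6.5e-09)
dT = 243.5 K

243.5


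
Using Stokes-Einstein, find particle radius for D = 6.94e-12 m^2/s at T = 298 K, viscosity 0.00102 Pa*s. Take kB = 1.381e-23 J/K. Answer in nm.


Stokes-Einstein: R = kB*T / (6*pi*eta*D)
R = 1.381e-23 * 298 / (6 * pi * 0.00102 * 6.94e-12)
R = 3.08425e-08 m = 30.84 nm

30.84


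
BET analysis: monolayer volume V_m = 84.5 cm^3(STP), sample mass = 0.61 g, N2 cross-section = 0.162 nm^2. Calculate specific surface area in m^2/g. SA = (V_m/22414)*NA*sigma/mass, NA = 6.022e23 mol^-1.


Number of moles in monolayer = V_m / 22414 = 84.5 / 22414 = 0.00376997
Number of molecules = moles * NA = 0.00376997 * 6.022e23
SA = molecules * sigma / mass
SA = (84.5 / 22414) * 6.022e23 * 0.162e-18 / 0.61
SA = 602.9 m^2/g

602.9


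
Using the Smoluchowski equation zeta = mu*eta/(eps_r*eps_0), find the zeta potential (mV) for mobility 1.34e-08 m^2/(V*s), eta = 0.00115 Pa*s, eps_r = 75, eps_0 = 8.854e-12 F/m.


Smoluchowski equation: zeta = mu * eta / (eps_r * eps_0)
zeta = 1.34e-08 * 0.00115 / (75 * 8.854e-12)
zeta = 0.023206 V = 23.21 mV

23.21


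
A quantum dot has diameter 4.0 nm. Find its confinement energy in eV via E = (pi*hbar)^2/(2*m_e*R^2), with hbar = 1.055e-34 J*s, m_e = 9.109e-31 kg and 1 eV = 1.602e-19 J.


Radius R = 4.0/2 = 2 nm = 2e-09 m
E = (pi * 1.055e-34)^2 / (2 * 9.109e-31 * (2e-09)^2)
E(J) = 1.50745e-20
E = E(J) / 1.602e-19 = 0.0941 eV

0.0941


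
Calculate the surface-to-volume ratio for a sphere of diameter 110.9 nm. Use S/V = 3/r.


Radius r = 110.9/2 = 55.45 nm
S/V = 3 / r = 3 / 55.45
S/V = 0.0541 nm^-1

0.0541


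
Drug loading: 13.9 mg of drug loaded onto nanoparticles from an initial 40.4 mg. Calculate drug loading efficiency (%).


Drug loading efficiency = (drug loaded / drug initial) * 100
DLE = 13.9 / 40.4 * 100
DLE = 0.3441 * 100
DLE = 34.41%

34.41


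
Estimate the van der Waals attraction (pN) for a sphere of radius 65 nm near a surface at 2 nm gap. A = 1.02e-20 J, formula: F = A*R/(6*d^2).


Convert to SI: R = 65 nm = 6.5e-08 m, d = 2 nm = 2e-09 m
F = A * R / (6 * d^2)
F = 1.02e-20 * 6.5e-08 / (6 * (2e-09)^2)
F = 2.7625e-11 N = 27.625 pN

27.625


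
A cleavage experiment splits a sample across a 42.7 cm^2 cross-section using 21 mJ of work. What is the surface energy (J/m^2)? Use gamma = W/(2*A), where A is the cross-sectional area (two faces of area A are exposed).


Convert: A = 42.7 cm^2 = 0.00427 m^2, W = 21 mJ = 0.021 J
Cleaving exposes two faces of area A, so total new surface = 2*A and gamma = W / (2*A)
gamma = 0.021 / (2 * 0.00427)
gamma = 2.459 J/m^2

2.459


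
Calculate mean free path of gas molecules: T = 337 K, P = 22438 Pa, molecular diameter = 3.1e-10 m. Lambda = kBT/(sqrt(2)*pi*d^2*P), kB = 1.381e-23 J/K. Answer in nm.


Mean free path: lambda = kB*T / (sqrt(2) * pi * d^2 * P)
lambda = 1.381e-23 * 337 / (sqrt(2) * pi * (3.1e-10)^2 * 22438)
lambda = 4.85793e-07 m
lambda = 485.79 nm

485.79


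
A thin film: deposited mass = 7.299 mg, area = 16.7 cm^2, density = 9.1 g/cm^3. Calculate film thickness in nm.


Convert: m = 7.299 mg = 7.2990e-06 kg, A = 16.7 cm^2 = 1.6700e-03 m^2, rho = 9.1 g/cm^3 = 9100 kg/m^3
t = m / (A * rho)
t = 7.2990e-06 / (1.6700e-03 * 9100)
t = 4.8029e-07 m = 480.3 nm

480.3


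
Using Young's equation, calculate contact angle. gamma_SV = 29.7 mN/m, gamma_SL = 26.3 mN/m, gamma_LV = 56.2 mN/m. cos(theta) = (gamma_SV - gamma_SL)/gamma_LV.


cos(theta) = (gamma_SV - gamma_SL) / gamma_LV
cos(theta) = (29.7 - 26.3) / 56.2
cos(theta) = 0.060498
theta = arccos(0.060498) = 86.53 degrees

86.53


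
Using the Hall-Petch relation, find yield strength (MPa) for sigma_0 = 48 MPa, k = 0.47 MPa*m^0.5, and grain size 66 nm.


d = 66 nm = 6.6e-08 m
sqrt(d) = 0.0002569047
Hall-Petch contribution = k / sqrt(d) = 0.47 / 0.0002569047 = 1829.5 MPa
sigma = sigma_0 + k/sqrt(d) = 48 + 1829.5 = 1877.5 MPa

1877.5


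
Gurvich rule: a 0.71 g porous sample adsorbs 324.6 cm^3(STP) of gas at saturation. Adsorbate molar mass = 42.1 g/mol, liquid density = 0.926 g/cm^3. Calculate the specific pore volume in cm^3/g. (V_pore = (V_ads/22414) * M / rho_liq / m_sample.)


Moles adsorbed n = V_ads / 22414 = 324.6 / 22414 = 1.448202e-02 mol
Liquid volume V_liq = n * M / rho_liq = 1.448202e-02 * 42.1 / 0.926 = 0.65842 cm^3
Specific pore volume V_pore = V_liq / m_sample = 0.65842 / 0.71
V_pore = 0.9273 cm^3/g

0.9273


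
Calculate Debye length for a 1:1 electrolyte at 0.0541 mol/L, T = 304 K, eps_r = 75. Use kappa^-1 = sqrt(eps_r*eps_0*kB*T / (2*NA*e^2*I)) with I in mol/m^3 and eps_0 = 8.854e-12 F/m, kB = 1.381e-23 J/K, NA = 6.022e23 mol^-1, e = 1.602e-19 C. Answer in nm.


Ionic strength I = 0.0541 * 1^2 * 1000 = 54.1 mol/m^3
kappa^-1 = sqrt(75 * 8.854e-12 * 1.381e-23 * 304 / (2 * 6.022e23 * (1.602e-19)^2 * 54.1))
kappa^-1 = 1.291 nm

1.291


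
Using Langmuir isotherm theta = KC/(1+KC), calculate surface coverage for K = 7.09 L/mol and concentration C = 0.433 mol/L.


Langmuir isotherm: theta = K*C / (1 + K*C)
K*C = 7.09 * 0.433 = 3.06997
theta = 3.06997 / (1 + 3.06997) = 3.06997 / 4.06997
theta = 0.7543

0.7543


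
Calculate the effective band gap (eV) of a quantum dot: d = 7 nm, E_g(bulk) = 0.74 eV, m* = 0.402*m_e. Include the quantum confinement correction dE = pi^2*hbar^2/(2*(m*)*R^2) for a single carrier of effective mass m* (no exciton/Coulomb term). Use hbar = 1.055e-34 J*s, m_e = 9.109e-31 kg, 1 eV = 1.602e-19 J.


Radius R = 7/2 nm = 3.5e-09 m
Confinement energy dE = pi^2 * hbar^2 / (2 * m_eff * m_e * R^2)
dE = pi^2 * (1.055e-34)^2 / (2 * 0.402 * 9.109e-31 * (3.5e-09)^2) J, divided by 1.602e-19 J/eV
dE = 0.0764 eV
Total band gap = E_g(bulk) + dE = 0.74 + 0.0764 = 0.8164 eV

0.8164


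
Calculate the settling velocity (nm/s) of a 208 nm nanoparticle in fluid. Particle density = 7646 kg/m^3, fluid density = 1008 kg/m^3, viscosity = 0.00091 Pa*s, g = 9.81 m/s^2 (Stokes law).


Radius R = 208/2 nm = 1.04e-07 m
Density difference = 7646 - 1008 = 6638 kg/m^3
v = 2 * R^2 * (rho_p - rho_f) * g / (9 * eta)
v = 2 * (1.04e-07)^2 * 6638 * 9.81 / (9 * 0.00091)
v = 1.71996e-07 m/s = 171.9963 nm/s

171.9963


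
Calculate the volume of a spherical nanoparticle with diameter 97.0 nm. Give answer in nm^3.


Radius r = 97.0/2 = 48.5 nm
Volume V = (4/3) * pi * r^3
V = (4/3) * pi * (48.5)^3
V = 477874.47 nm^3

477874.47


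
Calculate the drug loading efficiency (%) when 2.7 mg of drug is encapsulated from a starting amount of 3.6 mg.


Drug loading efficiency = (drug loaded / drug initial) * 100
DLE = 2.7 / 3.6 * 100
DLE = 0.75 * 100
DLE = 75.0%

75.0


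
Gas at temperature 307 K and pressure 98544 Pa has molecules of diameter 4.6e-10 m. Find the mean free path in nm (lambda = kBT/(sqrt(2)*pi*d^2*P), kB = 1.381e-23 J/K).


Mean free path: lambda = kB*T / (sqrt(2) * pi * d^2 * P)
lambda = 1.381e-23 * 307 / (sqrt(2) * pi * (4.6e-10)^2 * 98544)
lambda = 4.57637e-08 m
lambda = 45.76 nm

45.76


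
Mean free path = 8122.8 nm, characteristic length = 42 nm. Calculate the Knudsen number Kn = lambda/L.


Knudsen number Kn = lambda / L
Kn = 8122.8 / 42
Kn = 193.4

193.4


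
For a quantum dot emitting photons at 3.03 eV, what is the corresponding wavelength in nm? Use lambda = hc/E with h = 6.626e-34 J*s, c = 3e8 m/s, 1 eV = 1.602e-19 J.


Convert energy: E = 3.03 eV = 3.03 * 1.602e-19 = 4.85406e-19 J
lambda = h*c / E = 6.626e-34 * 3e8 / 4.85406e-19
lambda = 4.09513e-07 m = 409.5 nm

409.5


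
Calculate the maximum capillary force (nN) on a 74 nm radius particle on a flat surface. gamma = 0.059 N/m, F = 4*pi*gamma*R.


Convert radius: R = 74 nm = 7.4e-08 m
F = 4 * pi * gamma * R
F = 4 * pi * 0.059 * 7.4e-08
F = 5.48648e-08 N = 54.8648 nN

54.8648


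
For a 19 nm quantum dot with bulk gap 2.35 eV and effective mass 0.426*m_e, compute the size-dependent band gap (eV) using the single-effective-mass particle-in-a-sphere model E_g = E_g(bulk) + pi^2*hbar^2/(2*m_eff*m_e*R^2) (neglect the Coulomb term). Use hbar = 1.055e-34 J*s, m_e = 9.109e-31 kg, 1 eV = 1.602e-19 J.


Radius R = 19/2 nm = 9.5e-09 m
Confinement energy dE = pi^2 * hbar^2 / (2 * m_eff * m_e * R^2)
dE = pi^2 * (1.055e-34)^2 / (2 * 0.426 * 9.109e-31 * (9.5e-09)^2) J, divided by 1.602e-19 J/eV
dE = 0.0098 eV
Total band gap = E_g(bulk) + dE = 2.35 + 0.0098 = 2.3598 eV

2.3598


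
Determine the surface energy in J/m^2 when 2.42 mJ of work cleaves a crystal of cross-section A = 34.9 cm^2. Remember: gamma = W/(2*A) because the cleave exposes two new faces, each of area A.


Convert: A = 34.9 cm^2 = 0.00349 m^2, W = 2.42 mJ = 0.00242 J
Cleaving exposes two faces of area A, so total new surface = 2*A and gamma = W / (2*A)
gamma = 0.00242 / (2 * 0.00349)
gamma = 0.347 J/m^2

0.347


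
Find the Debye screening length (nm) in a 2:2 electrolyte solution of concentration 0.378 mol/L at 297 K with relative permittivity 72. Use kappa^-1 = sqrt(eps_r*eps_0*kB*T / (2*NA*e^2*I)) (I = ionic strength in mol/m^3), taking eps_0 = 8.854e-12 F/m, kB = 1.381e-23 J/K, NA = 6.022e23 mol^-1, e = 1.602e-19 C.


Ionic strength I = 0.378 * 2^2 * 1000 = 1512 mol/m^3
kappa^-1 = sqrt(72 * 8.854e-12 * 1.381e-23 * 297 / (2 * 6.022e23 * (1.602e-19)^2 * 1512))
kappa^-1 = 0.237 nm

0.237


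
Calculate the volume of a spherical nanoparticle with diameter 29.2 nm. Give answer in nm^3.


Radius r = 29.2/2 = 14.6 nm
Volume V = (4/3) * pi * r^3
V = (4/3) * pi * (14.6)^3
V = 13036.08 nm^3

13036.08


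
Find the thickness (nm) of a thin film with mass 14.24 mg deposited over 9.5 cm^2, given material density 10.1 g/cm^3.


Convert: m = 14.24 mg = 1.4240e-05 kg, A = 9.5 cm^2 = 9.5000e-04 m^2, rho = 10.1 g/cm^3 = 10100 kg/m^3
t = m / (A * rho)
t = 1.4240e-05 / (9.5000e-04 * 10100)
t = 1.4841e-06 m = 1484.1 nm

1484.1


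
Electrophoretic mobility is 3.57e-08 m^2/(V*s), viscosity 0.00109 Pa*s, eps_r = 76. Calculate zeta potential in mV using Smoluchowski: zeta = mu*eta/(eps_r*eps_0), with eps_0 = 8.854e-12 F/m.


Smoluchowski equation: zeta = mu * eta / (eps_r * eps_0)
zeta = 3.57e-08 * 0.00109 / (76 * 8.854e-12)
zeta = 0.057828 V = 57.83 mV

57.83


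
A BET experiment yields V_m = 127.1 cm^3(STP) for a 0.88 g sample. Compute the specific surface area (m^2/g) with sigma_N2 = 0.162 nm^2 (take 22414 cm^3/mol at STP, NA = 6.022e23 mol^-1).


Number of moles in monolayer = V_m / 22414 = 127.1 / 22414 = 0.00567056
Number of molecules = moles * NA = 0.00567056 * 6.022e23
SA = molecules * sigma / mass
SA = (127.1 / 22414) * 6.022e23 * 0.162e-18 / 0.88
SA = 628.6 m^2/g

628.6


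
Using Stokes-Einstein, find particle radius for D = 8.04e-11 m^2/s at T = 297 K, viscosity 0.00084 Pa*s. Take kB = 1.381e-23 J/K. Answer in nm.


Stokes-Einstein: R = kB*T / (6*pi*eta*D)
R = 1.381e-23 * 297 / (6 * pi * 0.00084 * 8.04e-11)
R = 3.22191e-09 m = 3.22 nm

3.22


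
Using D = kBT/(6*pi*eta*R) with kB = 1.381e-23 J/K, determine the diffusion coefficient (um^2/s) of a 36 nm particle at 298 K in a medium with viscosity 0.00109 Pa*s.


Radius R = 36/2 = 18 nm = 1.8e-08 m
D = kB*T / (6*pi*eta*R)
D = 1.381e-23 * 298 / (6 * pi * 0.00109 * 1.8e-08)
D = 1.11278e-11 m^2/s = 11.128 um^2/s

11.128


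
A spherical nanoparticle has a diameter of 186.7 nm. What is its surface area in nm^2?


Radius r = 186.7/2 = 93.35 nm
Surface area SA = 4 * pi * r^2
SA = 4 * pi * (93.35)^2
SA = 109506.15 nm^2

109506.15


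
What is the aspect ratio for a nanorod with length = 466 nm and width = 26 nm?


Aspect ratio AR = length / diameter
AR = 466 / 26
AR = 17.92

17.92


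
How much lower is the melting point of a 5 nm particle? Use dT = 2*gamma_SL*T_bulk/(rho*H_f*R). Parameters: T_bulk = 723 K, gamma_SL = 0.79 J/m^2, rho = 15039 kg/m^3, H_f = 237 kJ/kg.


Radius R = 5/2 = 2.5 nm = 2.5e-09 m
Convert H_f = 237 kJ/kg = 237000 J/kg
dT = 2 * gamma_SL * T_bulk / (rho * H_f * R)
dT = 2 * 0.79 * 723 / (15039 * 237000 * 2.5e-09)
dT = 128.2 K

128.2


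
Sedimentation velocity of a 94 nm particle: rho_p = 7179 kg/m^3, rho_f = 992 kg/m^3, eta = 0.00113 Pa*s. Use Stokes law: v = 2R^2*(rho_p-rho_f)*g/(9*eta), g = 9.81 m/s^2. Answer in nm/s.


Radius R = 94/2 nm = 4.7e-08 m
Density difference = 7179 - 992 = 6187 kg/m^3
v = 2 * R^2 * (rho_p - rho_f) * g / (9 * eta)
v = 2 * (4.7e-08)^2 * 6187 * 9.81 / (9 * 0.00113)
v = 2.63666e-08 m/s = 26.3666 nm/s

26.3666


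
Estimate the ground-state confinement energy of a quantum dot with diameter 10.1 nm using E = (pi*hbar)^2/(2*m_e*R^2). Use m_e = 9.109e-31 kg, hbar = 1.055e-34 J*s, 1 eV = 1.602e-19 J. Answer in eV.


Radius R = 10.1/2 = 5.05 nm = 5.05e-09 m
E = (pi * 1.055e-34)^2 / (2 * 9.109e-31 * (5.05e-09)^2)
E(J) = 2.3644e-21
E = E(J) / 1.602e-19 = 0.0148 eV

0.0148


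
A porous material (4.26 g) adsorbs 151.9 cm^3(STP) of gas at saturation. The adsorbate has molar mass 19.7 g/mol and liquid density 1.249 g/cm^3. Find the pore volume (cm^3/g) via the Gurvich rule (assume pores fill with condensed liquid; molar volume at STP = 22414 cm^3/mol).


Moles adsorbed n = V_ads / 22414 = 151.9 / 22414 = 6.777014e-03 mol
Liquid volume V_liq = n * M / rho_liq = 6.777014e-03 * 19.7 / 1.249 = 0.10689 cm^3
Specific pore volume V_pore = V_liq / m_sample = 0.10689 / 4.26
V_pore = 0.0251 cm^3/g

0.0251


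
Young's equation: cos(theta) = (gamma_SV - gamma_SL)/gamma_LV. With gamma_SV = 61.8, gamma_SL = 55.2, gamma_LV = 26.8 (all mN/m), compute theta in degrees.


cos(theta) = (gamma_SV - gamma_SL) / gamma_LV
cos(theta) = (61.8 - 55.2) / 26.8
cos(theta) = 0.246269
theta = arccos(0.246269) = 75.74 degrees

75.74


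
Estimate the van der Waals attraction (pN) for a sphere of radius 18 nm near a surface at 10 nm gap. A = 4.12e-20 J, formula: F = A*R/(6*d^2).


Convert to SI: R = 18 nm = 1.8e-08 m, d = 10 nm = 1e-08 m
F = A * R / (6 * d^2)
F = 4.12e-20 * 1.8e-08 / (6 * (1e-08)^2)
F = 1.236e-12 N = 1.236 pN

1.236


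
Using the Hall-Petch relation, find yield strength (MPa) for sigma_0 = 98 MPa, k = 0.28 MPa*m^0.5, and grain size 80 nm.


d = 80 nm = 8e-08 m
sqrt(d) = 0.0002828427
Hall-Petch contribution = k / sqrt(d) = 0.28 / 0.0002828427 = 989.9 MPa
sigma = sigma_0 + k/sqrt(d) = 98 + 989.9 = 1087.9 MPa

1087.9


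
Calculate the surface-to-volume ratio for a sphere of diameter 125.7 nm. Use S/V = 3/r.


Radius r = 125.7/2 = 62.85 nm
S/V = 3 / r = 3 / 62.85
S/V = 0.0477 nm^-1

0.0477


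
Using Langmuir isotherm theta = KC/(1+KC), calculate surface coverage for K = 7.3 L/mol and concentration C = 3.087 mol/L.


Langmuir isotherm: theta = K*C / (1 + K*C)
K*C = 7.3 * 3.087 = 22.5351
theta = 22.5351 / (1 + 22.5351) = 22.5351 / 23.5351
theta = 0.9575

0.9575


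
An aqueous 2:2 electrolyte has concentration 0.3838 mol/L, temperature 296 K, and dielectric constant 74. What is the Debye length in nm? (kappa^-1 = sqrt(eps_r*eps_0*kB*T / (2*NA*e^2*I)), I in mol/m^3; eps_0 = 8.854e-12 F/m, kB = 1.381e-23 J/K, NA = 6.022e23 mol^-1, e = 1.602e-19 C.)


Ionic strength I = 0.3838 * 2^2 * 1000 = 1535.2 mol/m^3
kappa^-1 = sqrt(74 * 8.854e-12 * 1.381e-23 * 296 / (2 * 6.022e23 * (1.602e-19)^2 * 1535.2))
kappa^-1 = 0.238 nm

0.238


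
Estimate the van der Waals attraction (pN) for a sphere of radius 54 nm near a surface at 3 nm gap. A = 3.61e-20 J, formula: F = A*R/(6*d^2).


Convert to SI: R = 54 nm = 5.4e-08 m, d = 3 nm = 3e-09 m
F = A * R / (6 * d^2)
F = 3.61e-20 * 5.4e-08 / (6 * (3e-09)^2)
F = 3.61e-11 N = 36.1 pN

36.1


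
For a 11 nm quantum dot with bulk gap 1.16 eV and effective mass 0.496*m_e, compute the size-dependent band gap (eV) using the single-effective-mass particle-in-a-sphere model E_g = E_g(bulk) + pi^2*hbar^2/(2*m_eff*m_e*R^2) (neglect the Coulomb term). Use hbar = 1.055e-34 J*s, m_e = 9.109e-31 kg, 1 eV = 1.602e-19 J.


Radius R = 11/2 nm = 5.5e-09 m
Confinement energy dE = pi^2 * hbar^2 / (2 * m_eff * m_e * R^2)
dE = pi^2 * (1.055e-34)^2 / (2 * 0.496 * 9.109e-31 * (5.5e-09)^2) J, divided by 1.602e-19 J/eV
dE = 0.0251 eV
Total band gap = E_g(bulk) + dE = 1.16 + 0.0251 = 1.1851 eV

1.1851


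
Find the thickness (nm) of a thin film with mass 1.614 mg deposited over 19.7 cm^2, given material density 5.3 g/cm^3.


Convert: m = 1.614 mg = 1.6140e-06 kg, A = 19.7 cm^2 = 1.9700e-03 m^2, rho = 5.3 g/cm^3 = 5300 kg/m^3
t = m / (A * rho)
t = 1.6140e-06 / (1.9700e-03 * 5300)
t = 1.5458e-07 m = 154.6 nm

154.6


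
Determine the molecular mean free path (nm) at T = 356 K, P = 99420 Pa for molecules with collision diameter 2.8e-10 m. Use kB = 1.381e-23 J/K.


Mean free path: lambda = kB*T / (sqrt(2) * pi * d^2 * P)
lambda = 1.381e-23 * 356 / (sqrt(2) * pi * (2.8e-10)^2 * 99420)
lambda = 1.41968e-07 m
lambda = 141.97 nm

141.97


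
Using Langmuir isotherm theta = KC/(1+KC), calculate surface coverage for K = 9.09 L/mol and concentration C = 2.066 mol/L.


Langmuir isotherm: theta = K*C / (1 + K*C)
K*C = 9.09 * 2.066 = 18.77994
theta = 18.77994 / (1 + 18.77994) = 18.77994 / 19.77994
theta = 0.9494

0.9494


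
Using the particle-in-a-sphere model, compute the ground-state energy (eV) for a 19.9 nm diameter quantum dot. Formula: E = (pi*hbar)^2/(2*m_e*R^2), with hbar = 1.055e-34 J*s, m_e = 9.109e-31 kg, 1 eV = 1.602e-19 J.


Radius R = 19.9/2 = 9.95 nm = 9.95e-09 m
E = (pi * 1.055e-34)^2 / (2 * 9.109e-31 * (9.95e-09)^2)
E(J) = 6.09057e-22
E = E(J) / 1.602e-19 = 0.0038 eV

0.0038


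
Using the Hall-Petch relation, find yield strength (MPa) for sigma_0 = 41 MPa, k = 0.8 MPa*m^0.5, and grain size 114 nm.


d = 114 nm = 1.14e-07 m
sqrt(d) = 0.0003376389
Hall-Petch contribution = k / sqrt(d) = 0.8 / 0.0003376389 = 2369.4 MPa
sigma = sigma_0 + k/sqrt(d) = 41 + 2369.4 = 2410.4 MPa

2410.4


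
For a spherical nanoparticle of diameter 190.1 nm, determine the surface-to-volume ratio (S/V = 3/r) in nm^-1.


Radius r = 190.1/2 = 95.05 nm
S/V = 3 / r = 3 / 95.05
S/V = 0.0316 nm^-1

0.0316


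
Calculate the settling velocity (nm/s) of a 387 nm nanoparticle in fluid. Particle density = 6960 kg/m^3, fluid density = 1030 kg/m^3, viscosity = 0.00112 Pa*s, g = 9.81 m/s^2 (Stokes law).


Radius R = 387/2 nm = 1.935e-07 m
Density difference = 6960 - 1030 = 5930 kg/m^3
v = 2 * R^2 * (rho_p - rho_f) * g / (9 * eta)
v = 2 * (1.935e-07)^2 * 5930 * 9.81 / (9 * 0.00112)
v = 4.3217e-07 m/s = 432.1705 nm/s

432.1705


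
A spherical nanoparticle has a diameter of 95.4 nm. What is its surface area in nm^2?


Radius r = 95.4/2 = 47.7 nm
Surface area SA = 4 * pi * r^2
SA = 4 * pi * (47.7)^2
SA = 28592.14 nm^2

28592.14


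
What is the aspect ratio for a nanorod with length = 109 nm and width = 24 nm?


Aspect ratio AR = length / diameter
AR = 109 / 24
AR = 4.54

4.54


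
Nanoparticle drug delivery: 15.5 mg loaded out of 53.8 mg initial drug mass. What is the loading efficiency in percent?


Drug loading efficiency = (drug loaded / drug initial) * 100
DLE = 15.5 / 53.8 * 100
DLE = 0.2881 * 100
DLE = 28.81%

28.81


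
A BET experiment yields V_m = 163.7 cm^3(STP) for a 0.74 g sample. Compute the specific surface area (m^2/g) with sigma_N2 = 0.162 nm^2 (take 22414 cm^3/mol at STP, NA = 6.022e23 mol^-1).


Number of moles in monolayer = V_m / 22414 = 163.7 / 22414 = 0.00730347
Number of molecules = moles * NA = 0.00730347 * 6.022e23
SA = molecules * sigma / mass
SA = (163.7 / 22414) * 6.022e23 * 0.162e-18 / 0.74
SA = 962.8 m^2/g

962.8


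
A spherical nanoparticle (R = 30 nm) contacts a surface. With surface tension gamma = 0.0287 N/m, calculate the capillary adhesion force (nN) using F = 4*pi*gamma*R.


Convert radius: R = 30 nm = 3e-08 m
F = 4 * pi * gamma * R
F = 4 * pi * 0.0287 * 3e-08
F = 1.08196e-08 N = 10.8196 nN

10.8196


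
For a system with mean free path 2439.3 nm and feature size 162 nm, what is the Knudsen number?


Knudsen number Kn = lambda / L
Kn = 2439.3 / 162
Kn = 15.0574

15.0574


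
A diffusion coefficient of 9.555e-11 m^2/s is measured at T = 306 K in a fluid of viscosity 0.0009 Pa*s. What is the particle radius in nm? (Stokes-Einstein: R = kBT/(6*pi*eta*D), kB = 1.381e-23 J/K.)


Stokes-Einstein: R = kB*T / (6*pi*eta*D)
R = 1.381e-23 * 306 / (6 * pi * 0.0009 * 9.555e-11)
R = 2.607e-09 m = 2.61 nm

2.61


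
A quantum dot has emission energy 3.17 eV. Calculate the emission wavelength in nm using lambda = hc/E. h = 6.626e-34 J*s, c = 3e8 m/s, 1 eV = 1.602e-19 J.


Convert energy: E = 3.17 eV = 3.17 * 1.602e-19 = 5.07834e-19 J
lambda = h*c / E = 6.626e-34 * 3e8 / 5.07834e-19
lambda = 3.91427e-07 m = 391.4 nm

391.4


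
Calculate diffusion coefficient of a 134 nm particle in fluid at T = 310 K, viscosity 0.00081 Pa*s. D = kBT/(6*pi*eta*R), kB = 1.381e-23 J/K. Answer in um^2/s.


Radius R = 134/2 = 67 nm = 6.7e-08 m
D = kB*T / (6*pi*eta*R)
D = 1.381e-23 * 310 / (6 * pi * 0.00081 * 6.7e-08)
D = 4.18499e-12 m^2/s = 4.185 um^2/s

4.185


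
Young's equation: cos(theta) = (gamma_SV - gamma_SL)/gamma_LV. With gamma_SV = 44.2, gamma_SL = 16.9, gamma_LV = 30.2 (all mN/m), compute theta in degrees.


cos(theta) = (gamma_SV - gamma_SL) / gamma_LV
cos(theta) = (44.2 - 16.9) / 30.2
cos(theta) = 0.903974
theta = arccos(0.903974) = 25.31 degrees

25.31


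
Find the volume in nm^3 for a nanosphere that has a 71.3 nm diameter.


Radius r = 71.3/2 = 35.65 nm
Volume V = (4/3) * pi * r^3
V = (4/3) * pi * (35.65)^3
V = 189787.33 nm^3

189787.33


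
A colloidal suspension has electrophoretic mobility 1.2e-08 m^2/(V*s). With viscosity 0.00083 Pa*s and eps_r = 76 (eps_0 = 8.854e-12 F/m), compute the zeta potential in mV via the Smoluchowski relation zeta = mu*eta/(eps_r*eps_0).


Smoluchowski equation: zeta = mu * eta / (eps_r * eps_0)
zeta = 1.2e-08 * 0.00083 / (76 * 8.854e-12)
zeta = 0.014802 V = 14.8 mV

14.8


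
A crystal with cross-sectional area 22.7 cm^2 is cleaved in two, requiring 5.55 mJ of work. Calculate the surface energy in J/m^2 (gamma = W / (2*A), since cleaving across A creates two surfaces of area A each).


Convert: A = 22.7 cm^2 = 0.00227 m^2, W = 5.55 mJ = 0.00555 J
Cleaving exposes two faces of area A, so total new surface = 2*A and gamma = W / (2*A)
gamma = 0.00555 / (2 * 0.00227)
gamma = 1.222 J/m^2

1.222


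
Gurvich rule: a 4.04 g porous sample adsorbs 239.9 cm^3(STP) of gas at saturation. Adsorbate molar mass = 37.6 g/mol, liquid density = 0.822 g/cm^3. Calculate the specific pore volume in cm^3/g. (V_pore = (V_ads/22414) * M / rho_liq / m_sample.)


Moles adsorbed n = V_ads / 22414 = 239.9 / 22414 = 1.070313e-02 mol
Liquid volume V_liq = n * M / rho_liq = 1.070313e-02 * 37.6 / 0.822 = 0.48958 cm^3
Specific pore volume V_pore = V_liq / m_sample = 0.48958 / 4.04
V_pore = 0.1212 cm^3/g

0.1212


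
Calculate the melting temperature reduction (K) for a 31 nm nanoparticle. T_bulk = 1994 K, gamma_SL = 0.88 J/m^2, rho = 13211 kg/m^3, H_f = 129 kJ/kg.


Radius R = 31/2 = 15.5 nm = 1.55e-08 m
Convert H_f = 129 kJ/kg = 129000 J/kg
dT = 2 * gamma_SL * T_bulk / (rho * H_f * R)
dT = 2 * 0.88 * 1994 / (13211 * 129000 * 1.55e-08)
dT = 132.9 K

132.9


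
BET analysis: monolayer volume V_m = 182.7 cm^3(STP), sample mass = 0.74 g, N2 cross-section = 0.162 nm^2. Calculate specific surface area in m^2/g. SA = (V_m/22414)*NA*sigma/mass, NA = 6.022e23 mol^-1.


Number of moles in monolayer = V_m / 22414 = 182.7 / 22414 = 0.00815116
Number of molecules = moles * NA = 0.00815116 * 6.022e23
SA = molecules * sigma / mass
SA = (182.7 / 22414) * 6.022e23 * 0.162e-18 / 0.74
SA = 1074.6 m^2/g

1074.6


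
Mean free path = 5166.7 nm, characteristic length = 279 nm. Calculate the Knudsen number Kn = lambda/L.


Knudsen number Kn = lambda / L
Kn = 5166.7 / 279
Kn = 18.5186

18.5186


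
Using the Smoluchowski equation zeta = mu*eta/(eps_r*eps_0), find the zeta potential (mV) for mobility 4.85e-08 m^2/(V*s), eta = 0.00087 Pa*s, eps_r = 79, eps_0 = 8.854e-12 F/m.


Smoluchowski equation: zeta = mu * eta / (eps_r * eps_0)
zeta = 4.85e-08 * 0.00087 / (79 * 8.854e-12)
zeta = 0.060325 V = 60.32 mV

60.32


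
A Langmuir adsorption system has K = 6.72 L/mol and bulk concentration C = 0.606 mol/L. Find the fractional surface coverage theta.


Langmuir isotherm: theta = K*C / (1 + K*C)
K*C = 6.72 * 0.606 = 4.07232
theta = 4.07232 / (1 + 4.07232) = 4.07232 / 5.07232
theta = 0.8029

0.8029


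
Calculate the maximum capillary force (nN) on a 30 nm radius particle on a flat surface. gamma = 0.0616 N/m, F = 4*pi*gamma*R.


Convert radius: R = 30 nm = 3e-08 m
F = 4 * pi * gamma * R
F = 4 * pi * 0.0616 * 3e-08
F = 2.32227e-08 N = 23.2227 nN

23.2227


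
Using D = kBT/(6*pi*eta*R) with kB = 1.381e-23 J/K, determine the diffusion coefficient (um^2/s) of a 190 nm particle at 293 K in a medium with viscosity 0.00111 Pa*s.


Radius R = 190/2 = 95 nm = 9.5e-08 m
D = kB*T / (6*pi*eta*R)
D = 1.381e-23 * 293 / (6 * pi * 0.00111 * 9.5e-08)
D = 2.0357e-12 m^2/s = 2.036 um^2/s

2.036


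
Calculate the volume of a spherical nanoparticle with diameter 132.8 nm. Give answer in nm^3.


Radius r = 132.8/2 = 66.4 nm
Volume V = (4/3) * pi * r^3
V = (4/3) * pi * (66.4)^3
V = 1226289.04 nm^3

1226289.04


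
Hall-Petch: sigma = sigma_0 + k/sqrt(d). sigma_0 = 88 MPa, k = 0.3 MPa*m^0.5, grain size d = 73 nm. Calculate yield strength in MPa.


d = 73 nm = 7.3e-08 m
sqrt(d) = 0.0002701851
Hall-Petch contribution = k / sqrt(d) = 0.3 / 0.0002701851 = 1110.3 MPa
sigma = sigma_0 + k/sqrt(d) = 88 + 1110.3 = 1198.3 MPa

1198.3


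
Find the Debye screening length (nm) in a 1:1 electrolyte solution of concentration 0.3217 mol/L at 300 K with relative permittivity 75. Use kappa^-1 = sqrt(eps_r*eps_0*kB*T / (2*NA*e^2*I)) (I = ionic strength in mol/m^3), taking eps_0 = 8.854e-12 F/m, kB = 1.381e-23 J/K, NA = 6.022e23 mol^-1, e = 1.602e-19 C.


Ionic strength I = 0.3217 * 1^2 * 1000 = 321.7 mol/m^3
kappa^-1 = sqrt(75 * 8.854e-12 * 1.381e-23 * 300 / (2 * 6.022e23 * (1.602e-19)^2 * 321.7))
kappa^-1 = 0.526 nm

0.526


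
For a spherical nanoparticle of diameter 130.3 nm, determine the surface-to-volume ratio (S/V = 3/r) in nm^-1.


Radius r = 130.3/2 = 65.15 nm
S/V = 3 / r = 3 / 65.15
S/V = 0.046 nm^-1

0.046


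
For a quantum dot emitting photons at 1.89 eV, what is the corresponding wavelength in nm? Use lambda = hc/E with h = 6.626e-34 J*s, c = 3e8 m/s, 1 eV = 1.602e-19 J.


Convert energy: E = 1.89 eV = 1.89 * 1.602e-19 = 3.02778e-19 J
lambda = h*c / E = 6.626e-34 * 3e8 / 3.02778e-19
lambda = 6.56521e-07 m = 656.5 nm

656.5


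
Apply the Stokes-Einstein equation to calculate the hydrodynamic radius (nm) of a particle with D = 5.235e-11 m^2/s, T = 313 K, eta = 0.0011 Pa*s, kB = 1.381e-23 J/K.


Stokes-Einstein: R = kB*T / (6*pi*eta*D)
R = 1.381e-23 * 313 / (6 * pi * 0.0011 * 5.235e-11)
R = 3.98224e-09 m = 3.98 nm

3.98


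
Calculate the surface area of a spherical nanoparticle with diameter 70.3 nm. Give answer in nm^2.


Radius r = 70.3/2 = 35.15 nm
Surface area SA = 4 * pi * r^2
SA = 4 * pi * (35.15)^2
SA = 15526.03 nm^2

15526.03


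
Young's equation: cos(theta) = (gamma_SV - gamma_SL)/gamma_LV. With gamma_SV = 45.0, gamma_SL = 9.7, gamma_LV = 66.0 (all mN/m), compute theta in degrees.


cos(theta) = (gamma_SV - gamma_SL) / gamma_LV
cos(theta) = (45.0 - 9.7) / 66.0
cos(theta) = 0.534848
theta = arccos(0.534848) = 57.67 degrees

57.67
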